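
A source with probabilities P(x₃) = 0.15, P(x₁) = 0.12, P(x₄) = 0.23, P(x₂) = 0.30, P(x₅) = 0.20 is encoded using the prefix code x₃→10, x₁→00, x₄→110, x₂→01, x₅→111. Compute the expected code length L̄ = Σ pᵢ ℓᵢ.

L̄ = Σ pᵢ·ℓᵢ = 0.15·2 + 0.12·2 + 0.23·3 + 0.30·2 + 0.20·3 = 2.43 bits/symbol.

2.43 bits/symbol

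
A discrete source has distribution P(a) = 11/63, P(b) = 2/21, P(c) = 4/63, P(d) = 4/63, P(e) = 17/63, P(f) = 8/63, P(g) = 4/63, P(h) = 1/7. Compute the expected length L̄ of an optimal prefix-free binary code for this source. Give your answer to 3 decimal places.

Repeatedly combine the two least-probable nodes; the expected code length is the sum of the merged weights.
merge 4/63 + 4/63 → 8/63
merge 4/63 + 2/21 → 10/63
merge 8/63 + 8/63 → 16/63
merge 1/7 + 10/63 → 19/63
merge 11/63 + 16/63 → 3/7
merge 17/63 + 19/63 → 4/7
merge 3/7 + 4/7 → 1
L = 8/63 + 10/63 + 16/63 + 19/63 + 3/7 + 4/7 + 1 = 179/63 ≈ 2.841 bits/symbol.

2.841 bits/symbol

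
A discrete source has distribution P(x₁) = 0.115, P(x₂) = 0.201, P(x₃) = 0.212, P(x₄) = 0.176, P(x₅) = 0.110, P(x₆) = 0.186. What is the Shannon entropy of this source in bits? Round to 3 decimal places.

H = −Σ pᵢ log₂ pᵢ.
−0.115·log₂(0.115) = 0.3588
−0.201·log₂(0.201) = 0.4653
−0.212·log₂(0.212) = 0.4744
−0.176·log₂(0.176) = 0.4411
−0.110·log₂(0.110) = 0.3503
−0.186·log₂(0.186) = 0.4514
Sum ≈ 2.5413 → 2.541 bits.

2.541 bits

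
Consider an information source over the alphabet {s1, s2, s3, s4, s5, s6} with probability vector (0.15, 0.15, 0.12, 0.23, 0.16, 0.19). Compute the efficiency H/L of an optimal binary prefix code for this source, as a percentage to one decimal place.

Entropy H = −Σ p log₂ p ≈ 2.5541 bits.
Huffman merges: 3/25+3/20→27/100; 3/20+4/25→31/100; 19/100+23/100→21/50; 27/100+31/100→29/50; 21/50+29/50→1. L = 129/50 ≈ 2.5800.
Efficiency = H/L = 2.5541/2.5800 = 99.0%.

99.0%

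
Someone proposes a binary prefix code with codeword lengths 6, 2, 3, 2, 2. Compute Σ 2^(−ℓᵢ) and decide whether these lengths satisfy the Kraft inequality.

With common denominator 2^6 = 64: Σ 2^(−ℓᵢ) = 1/64 + 16/64 + 8/64 + 16/64 + 16/64 = 57/64 = 0.890625.
Kraft's inequality requires Σ ≤ 1; here Σ = 0.890625 ≤ 1, so such a prefix code exists.

0.890625; yes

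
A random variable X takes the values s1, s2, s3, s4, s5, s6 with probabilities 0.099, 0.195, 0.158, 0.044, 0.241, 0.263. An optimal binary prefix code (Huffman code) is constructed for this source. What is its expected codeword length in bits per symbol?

Repeatedly combine the two least-probable nodes; the expected code length is the sum of the merged weights.
merge 11/250 + 99/1000 → 143/1000
merge 143/1000 + 79/500 → 301/1000
merge 39/200 + 241/1000 → 109/250
merge 263/1000 + 301/1000 → 141/250
merge 109/250 + 141/250 → 1
L = 143/1000 + 301/1000 + 109/250 + 141/250 + 1 = 611/250 = 2.444 bits/symbol.

2.444 bits/symbol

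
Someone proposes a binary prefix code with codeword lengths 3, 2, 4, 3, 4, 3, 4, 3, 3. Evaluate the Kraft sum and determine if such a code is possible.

With common denominator 2^4 = 16: Σ 2^(−ℓᵢ) = 2/16 + 4/16 + 1/16 + 2/16 + 1/16 + 2/16 + 1/16 + 2/16 + 2/16 = 17/16 = 1.0625.
Kraft's inequality requires Σ ≤ 1; here Σ = 1.0625 > 1, so no such prefix code exists.

1.0625; no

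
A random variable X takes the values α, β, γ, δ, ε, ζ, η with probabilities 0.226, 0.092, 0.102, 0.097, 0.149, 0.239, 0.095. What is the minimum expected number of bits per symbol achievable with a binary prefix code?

Repeatedly combine the two least-probable nodes; the expected code length is the sum of the merged weights.
merge 23/250 + 19/200 → 187/1000
merge 97/1000 + 51/500 → 199/1000
merge 149/1000 + 187/1000 → 42/125
merge 199/1000 + 113/500 → 17/40
merge 239/1000 + 42/125 → 23/40
merge 17/40 + 23/40 → 1
L = 187/1000 + 199/1000 + 42/125 + 17/40 + 23/40 + 1 = 1361/500 = 2.722 bits/symbol.

2.722 bits/symbol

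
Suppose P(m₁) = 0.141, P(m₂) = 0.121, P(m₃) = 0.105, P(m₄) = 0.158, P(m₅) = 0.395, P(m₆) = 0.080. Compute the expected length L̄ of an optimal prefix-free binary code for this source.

Repeatedly combine the two least-probable nodes; the expected code length is the sum of the merged weights.
merge 2/25 + 21/200 → 37/200
merge 121/1000 + 141/1000 → 131/500
merge 79/500 + 37/200 → 343/1000
merge 131/500 + 343/1000 → 121/200
merge 79/200 + 121/200 → 1
L = 37/200 + 131/500 + 343/1000 + 121/200 + 1 = 479/200 = 2.395 bits/symbol.

2.395 bits/symbol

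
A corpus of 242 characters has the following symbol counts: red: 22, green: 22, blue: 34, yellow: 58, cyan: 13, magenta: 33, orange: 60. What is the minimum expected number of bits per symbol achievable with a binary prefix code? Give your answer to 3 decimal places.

2.657 bits/symbol

Probabilities are the counts divided by 242.
Repeatedly combine the two least-probable nodes; the expected code length is the sum of the merged weights.
merge 13/242 + 1/11 → 35/242
merge 1/11 + 3/22 → 5/22
merge 17/121 + 35/242 → 69/242
merge 5/22 + 29/121 → 113/242
merge 30/121 + 69/242 → 129/242
merge 113/242 + 129/242 → 1
L = 35/242 + 5/22 + 69/242 + 113/242 + 129/242 + 1 = 643/242 ≈ 2.657 bits/symbol.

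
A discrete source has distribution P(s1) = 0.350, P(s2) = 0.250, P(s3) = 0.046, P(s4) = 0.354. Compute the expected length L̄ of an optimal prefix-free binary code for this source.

Repeatedly combine the two least-probable nodes; the expected code length is the sum of the merged weights.
merge 23/500 + 1/4 → 37/125
merge 37/125 + 7/20 → 323/500
merge 177/500 + 323/500 → 1
L = 37/125 + 323/500 + 1 = 971/500 = 1.942 bits/symbol.

1.942 bits/symbol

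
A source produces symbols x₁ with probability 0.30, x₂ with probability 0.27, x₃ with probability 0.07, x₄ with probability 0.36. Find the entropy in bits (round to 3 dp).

H = −Σ pᵢ log₂ pᵢ.
−0.30·log₂(0.30) = 0.5211
−0.27·log₂(0.27) = 0.5100
−0.07·log₂(0.07) = 0.2686
−0.36·log₂(0.36) = 0.5306
Sum ≈ 1.8303 → 1.830 bits.

1.830 bits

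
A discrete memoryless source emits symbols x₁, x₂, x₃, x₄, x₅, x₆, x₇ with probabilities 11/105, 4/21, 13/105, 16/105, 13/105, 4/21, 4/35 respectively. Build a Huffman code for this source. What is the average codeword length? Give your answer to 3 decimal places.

2.810 bits/symbol

Repeatedly combine the two least-probable nodes; the expected code length is the sum of the merged weights.
merge 11/105 + 4/35 → 23/105
merge 13/105 + 13/105 → 26/105
merge 16/105 + 4/21 → 12/35
merge 4/21 + 23/105 → 43/105
merge 26/105 + 12/35 → 62/105
merge 43/105 + 62/105 → 1
L = 23/105 + 26/105 + 12/35 + 43/105 + 62/105 + 1 = 59/21 ≈ 2.810 bits/symbol.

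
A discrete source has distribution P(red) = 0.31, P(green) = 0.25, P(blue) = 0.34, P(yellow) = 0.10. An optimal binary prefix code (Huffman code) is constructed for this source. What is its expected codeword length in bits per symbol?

2 bits/symbol

Repeatedly combine the two least-probable nodes; the expected code length is the sum of the merged weights.
merge 1/10 + 1/4 → 7/20
merge 31/100 + 17/50 → 13/20
merge 7/20 + 13/20 → 1
L = 7/20 + 13/20 + 1 = 2 bits/symbol.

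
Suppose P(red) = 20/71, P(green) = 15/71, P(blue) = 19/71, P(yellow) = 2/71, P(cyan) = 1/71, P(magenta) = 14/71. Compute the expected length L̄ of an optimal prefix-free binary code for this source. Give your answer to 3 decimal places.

2.282 bits/symbol

Repeatedly combine the two least-probable nodes; the expected code length is the sum of the merged weights.
merge 1/71 + 2/71 → 3/71
merge 3/71 + 14/71 → 17/71
merge 15/71 + 17/71 → 32/71
merge 19/71 + 20/71 → 39/71
merge 32/71 + 39/71 → 1
L = 3/71 + 17/71 + 32/71 + 39/71 + 1 = 162/71 ≈ 2.282 bits/symbol.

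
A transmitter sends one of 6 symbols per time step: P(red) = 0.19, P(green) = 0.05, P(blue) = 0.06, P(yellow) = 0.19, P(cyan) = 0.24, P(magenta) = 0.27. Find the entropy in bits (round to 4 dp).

H = −Σ pᵢ log₂ pᵢ.
−0.19·log₂(0.19) = 0.4552
−0.05·log₂(0.05) = 0.2161
−0.06·log₂(0.06) = 0.2435
−0.19·log₂(0.19) = 0.4552
−0.24·log₂(0.24) = 0.4941
−0.27·log₂(0.27) = 0.5100
Sum ≈ 2.3742 → 2.3742 bits.

2.3742 bits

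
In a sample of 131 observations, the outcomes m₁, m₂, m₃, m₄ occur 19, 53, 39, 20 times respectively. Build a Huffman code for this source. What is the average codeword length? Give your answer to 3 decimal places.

Probabilities are the counts divided by 131.
Repeatedly combine the two least-probable nodes; the expected code length is the sum of the merged weights.
merge 19/131 + 20/131 → 39/131
merge 39/131 + 39/131 → 78/131
merge 53/131 + 78/131 → 1
L = 39/131 + 78/131 + 1 = 248/131 ≈ 1.893 bits/symbol.

1.893 bits/symbol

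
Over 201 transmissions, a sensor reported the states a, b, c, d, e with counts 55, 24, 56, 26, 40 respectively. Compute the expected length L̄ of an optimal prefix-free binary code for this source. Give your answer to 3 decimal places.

Probabilities are the counts divided by 201.
Repeatedly combine the two least-probable nodes; the expected code length is the sum of the merged weights.
merge 8/67 + 26/201 → 50/201
merge 40/201 + 50/201 → 30/67
merge 55/201 + 56/201 → 37/67
merge 30/67 + 37/67 → 1
L = 50/201 + 30/67 + 37/67 + 1 = 452/201 ≈ 2.249 bits/symbol.

2.249 bits/symbol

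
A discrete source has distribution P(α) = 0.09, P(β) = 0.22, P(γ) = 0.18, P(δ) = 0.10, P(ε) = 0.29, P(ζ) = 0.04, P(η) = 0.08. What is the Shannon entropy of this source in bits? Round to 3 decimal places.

H = −Σ pᵢ log₂ pᵢ.
−0.09·log₂(0.09) = 0.3127
−0.22·log₂(0.22) = 0.4806
−0.18·log₂(0.18) = 0.4453
−0.10·log₂(0.10) = 0.3322
−0.29·log₂(0.29) = 0.5179
−0.04·log₂(0.04) = 0.1858
−0.08·log₂(0.08) = 0.2915
Sum ≈ 2.5659 → 2.566 bits.

2.566 bits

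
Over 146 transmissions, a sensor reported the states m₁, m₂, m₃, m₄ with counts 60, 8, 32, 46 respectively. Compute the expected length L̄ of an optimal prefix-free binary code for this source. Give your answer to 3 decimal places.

1.863 bits/symbol

Probabilities are the counts divided by 146.
Repeatedly combine the two least-probable nodes; the expected code length is the sum of the merged weights.
merge 4/73 + 16/73 → 20/73
merge 20/73 + 23/73 → 43/73
merge 30/73 + 43/73 → 1
L = 20/73 + 43/73 + 1 = 136/73 ≈ 1.863 bits/symbol.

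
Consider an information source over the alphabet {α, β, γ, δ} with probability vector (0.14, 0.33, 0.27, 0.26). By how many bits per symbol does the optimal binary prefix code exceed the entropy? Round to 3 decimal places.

Entropy H = −Σ p log₂ p ≈ 1.9402 bits.
Huffman merges: 7/50+13/50→2/5; 27/100+33/100→3/5; 2/5+3/5→1. L = 2 ≈ 2.0000.
L − H = 2.0000 − 1.9402 = 0.060 bits.

0.060 bits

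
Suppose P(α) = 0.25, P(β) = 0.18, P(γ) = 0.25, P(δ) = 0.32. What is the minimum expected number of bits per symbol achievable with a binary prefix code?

Repeatedly combine the two least-probable nodes; the expected code length is the sum of the merged weights.
merge 9/50 + 1/4 → 43/100
merge 1/4 + 8/25 → 57/100
merge 43/100 + 57/100 → 1
L = 43/100 + 57/100 + 1 = 2 bits/symbol.

2 bits/symbol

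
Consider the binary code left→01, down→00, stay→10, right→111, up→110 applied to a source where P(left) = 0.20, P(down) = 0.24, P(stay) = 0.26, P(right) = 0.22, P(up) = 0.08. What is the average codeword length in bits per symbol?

2.3 bits/symbol

L̄ = Σ pᵢ·ℓᵢ = 0.20·2 + 0.24·2 + 0.26·2 + 0.22·3 + 0.08·3 = 2.3 bits/symbol.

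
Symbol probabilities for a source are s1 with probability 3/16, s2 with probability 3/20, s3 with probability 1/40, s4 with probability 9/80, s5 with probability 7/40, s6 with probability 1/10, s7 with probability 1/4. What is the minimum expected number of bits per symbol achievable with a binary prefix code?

Repeatedly combine the two least-probable nodes; the expected code length is the sum of the merged weights.
merge 1/40 + 1/10 → 1/8
merge 9/80 + 1/8 → 19/80
merge 3/20 + 7/40 → 13/40
merge 3/16 + 19/80 → 17/40
merge 1/4 + 13/40 → 23/40
merge 17/40 + 23/40 → 1
L = 1/8 + 19/80 + 13/40 + 17/40 + 23/40 + 1 = 43/16 = 2.6875 bits/symbol.

2.6875 bits/symbol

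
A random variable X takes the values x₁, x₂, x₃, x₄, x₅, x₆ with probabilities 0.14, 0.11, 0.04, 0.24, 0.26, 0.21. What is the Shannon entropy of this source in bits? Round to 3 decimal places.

H = −Σ pᵢ log₂ pᵢ.
−0.14·log₂(0.14) = 0.3971
−0.11·log₂(0.11) = 0.3503
−0.04·log₂(0.04) = 0.1858
−0.24·log₂(0.24) = 0.4941
−0.26·log₂(0.26) = 0.5053
−0.21·log₂(0.21) = 0.4728
Sum ≈ 2.4054 → 2.405 bits.

2.405 bits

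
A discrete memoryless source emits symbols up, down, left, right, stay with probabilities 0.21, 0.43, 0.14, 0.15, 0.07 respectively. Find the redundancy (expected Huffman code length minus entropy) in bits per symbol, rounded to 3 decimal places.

Entropy H = −Σ p log₂ p ≈ 2.0726 bits.
Huffman merges: 7/100+7/50→21/100; 3/20+21/100→9/25; 21/100+9/25→57/100; 43/100+57/100→1. L = 107/50 ≈ 2.1400.
L − H = 2.1400 − 2.0726 = 0.067 bits.

0.067 bits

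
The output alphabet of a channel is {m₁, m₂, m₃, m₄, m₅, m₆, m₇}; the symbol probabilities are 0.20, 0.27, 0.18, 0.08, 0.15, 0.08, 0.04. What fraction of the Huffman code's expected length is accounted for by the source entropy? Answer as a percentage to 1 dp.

98.1%

Entropy H = −Σ p log₂ p ≈ 2.5990 bits.
Huffman merges: 1/25+2/25→3/25; 2/25+3/25→1/5; 3/20+9/50→33/100; 1/5+1/5→2/5; 27/100+33/100→3/5; 2/5+3/5→1. L = 53/20 ≈ 2.6500.
Efficiency = H/L = 2.5990/2.6500 = 98.1%.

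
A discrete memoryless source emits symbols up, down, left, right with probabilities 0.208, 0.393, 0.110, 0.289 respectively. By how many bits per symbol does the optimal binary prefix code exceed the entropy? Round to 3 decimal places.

Entropy H = −Σ p log₂ p ≈ 1.8686 bits.
Huffman merges: 11/100+26/125→159/500; 289/1000+159/500→607/1000; 393/1000+607/1000→1. L = 77/40 ≈ 1.9250.
L − H = 1.9250 − 1.8686 = 0.056 bits.

0.056 bits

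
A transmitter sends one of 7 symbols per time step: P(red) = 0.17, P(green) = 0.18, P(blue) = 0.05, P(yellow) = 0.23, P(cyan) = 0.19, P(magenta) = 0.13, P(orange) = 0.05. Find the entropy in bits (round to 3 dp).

H = −Σ pᵢ log₂ pᵢ.
−0.17·log₂(0.17) = 0.4346
−0.18·log₂(0.18) = 0.4453
−0.05·log₂(0.05) = 0.2161
−0.23·log₂(0.23) = 0.4877
−0.19·log₂(0.19) = 0.4552
−0.13·log₂(0.13) = 0.3826
−0.05·log₂(0.05) = 0.2161
Sum ≈ 2.6376 → 2.638 bits.

2.638 bits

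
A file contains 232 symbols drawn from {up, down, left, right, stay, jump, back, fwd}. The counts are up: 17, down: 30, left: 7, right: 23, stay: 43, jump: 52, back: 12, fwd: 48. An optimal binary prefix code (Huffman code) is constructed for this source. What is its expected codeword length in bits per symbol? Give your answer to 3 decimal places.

Probabilities are the counts divided by 232.
Repeatedly combine the two least-probable nodes; the expected code length is the sum of the merged weights.
merge 7/232 + 3/58 → 19/232
merge 17/232 + 19/232 → 9/58
merge 23/232 + 15/116 → 53/232
merge 9/58 + 43/232 → 79/232
merge 6/29 + 13/58 → 25/58
merge 53/232 + 79/232 → 33/58
merge 25/58 + 33/58 → 1
L = 19/232 + 9/58 + 53/232 + 79/232 + 25/58 + 33/58 + 1 = 651/232 ≈ 2.806 bits/symbol.

2.806 bits/symbol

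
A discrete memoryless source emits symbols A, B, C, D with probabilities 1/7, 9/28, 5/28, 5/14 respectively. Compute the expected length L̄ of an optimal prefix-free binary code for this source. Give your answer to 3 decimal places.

Repeatedly combine the two least-probable nodes; the expected code length is the sum of the merged weights.
merge 1/7 + 5/28 → 9/28
merge 9/28 + 9/28 → 9/14
merge 5/14 + 9/14 → 1
L = 9/28 + 9/14 + 1 = 55/28 ≈ 1.964 bits/symbol.

1.964 bits/symbol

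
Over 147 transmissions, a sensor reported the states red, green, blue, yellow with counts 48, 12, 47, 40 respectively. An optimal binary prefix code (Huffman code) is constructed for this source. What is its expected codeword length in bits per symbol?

Probabilities are the counts divided by 147.
Repeatedly combine the two least-probable nodes; the expected code length is the sum of the merged weights.
merge 4/49 + 40/147 → 52/147
merge 47/147 + 16/49 → 95/147
merge 52/147 + 95/147 → 1
L = 52/147 + 95/147 + 1 = 2 bits/symbol.

2 bits/symbol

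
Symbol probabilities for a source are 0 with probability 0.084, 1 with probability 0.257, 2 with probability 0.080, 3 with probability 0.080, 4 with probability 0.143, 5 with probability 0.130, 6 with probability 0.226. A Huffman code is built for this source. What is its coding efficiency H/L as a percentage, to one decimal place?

Entropy H = −Σ p log₂ p ≈ 2.6557 bits.
Huffman merges: 2/25+2/25→4/25; 21/250+13/100→107/500; 143/1000+4/25→303/1000; 107/500+113/500→11/25; 257/1000+303/1000→14/25; 11/25+14/25→1. L = 2677/1000 ≈ 2.6770.
Efficiency = H/L = 2.6557/2.6770 = 99.2%.

99.2%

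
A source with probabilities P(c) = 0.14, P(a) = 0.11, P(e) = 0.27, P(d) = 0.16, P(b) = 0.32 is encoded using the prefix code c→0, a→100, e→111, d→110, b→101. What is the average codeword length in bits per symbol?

2.72 bits/symbol

L̄ = Σ pᵢ·ℓᵢ = 0.14·1 + 0.11·3 + 0.27·3 + 0.16·3 + 0.32·3 = 2.72 bits/symbol.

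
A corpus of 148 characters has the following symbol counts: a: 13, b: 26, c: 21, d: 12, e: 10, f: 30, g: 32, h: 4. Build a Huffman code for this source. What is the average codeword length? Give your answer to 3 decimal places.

Probabilities are the counts divided by 148.
Repeatedly combine the two least-probable nodes; the expected code length is the sum of the merged weights.
merge 1/37 + 5/74 → 7/74
merge 3/37 + 13/148 → 25/148
merge 7/74 + 21/148 → 35/148
merge 25/148 + 13/74 → 51/148
merge 15/74 + 8/37 → 31/74
merge 35/148 + 51/148 → 43/74
merge 31/74 + 43/74 → 1
L = 7/74 + 25/148 + 35/148 + 51/148 + 31/74 + 43/74 + 1 = 421/148 ≈ 2.845 bits/symbol.

2.845 bits/symbol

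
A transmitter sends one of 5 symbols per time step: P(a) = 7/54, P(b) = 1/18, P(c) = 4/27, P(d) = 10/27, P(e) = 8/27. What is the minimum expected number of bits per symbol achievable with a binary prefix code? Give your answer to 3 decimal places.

2.148 bits/symbol

Repeatedly combine the two least-probable nodes; the expected code length is the sum of the merged weights.
merge 1/18 + 7/54 → 5/27
merge 4/27 + 5/27 → 1/3
merge 8/27 + 1/3 → 17/27
merge 10/27 + 17/27 → 1
L = 5/27 + 1/3 + 17/27 + 1 = 58/27 ≈ 2.148 bits/symbol.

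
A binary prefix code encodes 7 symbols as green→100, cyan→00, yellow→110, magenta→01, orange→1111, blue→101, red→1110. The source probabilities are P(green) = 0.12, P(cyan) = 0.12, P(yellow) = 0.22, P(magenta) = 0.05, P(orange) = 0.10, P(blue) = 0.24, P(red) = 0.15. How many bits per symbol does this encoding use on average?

3.08 bits/symbol

L̄ = Σ pᵢ·ℓᵢ = 0.12·3 + 0.12·2 + 0.22·3 + 0.05·2 + 0.10·4 + 0.24·3 + 0.15·4 = 3.08 bits/symbol.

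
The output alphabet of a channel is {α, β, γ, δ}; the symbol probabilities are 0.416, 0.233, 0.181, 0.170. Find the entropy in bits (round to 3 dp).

1.897 bits

H = −Σ pᵢ log₂ pᵢ.
−0.416·log₂(0.416) = 0.5264
−0.233·log₂(0.233) = 0.4897
−0.181·log₂(0.181) = 0.4463
−0.170·log₂(0.170) = 0.4346
Sum ≈ 1.8970 → 1.897 bits.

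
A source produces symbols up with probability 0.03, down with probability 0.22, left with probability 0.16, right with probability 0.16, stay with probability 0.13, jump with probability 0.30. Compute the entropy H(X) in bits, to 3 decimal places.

H = −Σ pᵢ log₂ pᵢ.
−0.03·log₂(0.03) = 0.1518
−0.22·log₂(0.22) = 0.4806
−0.16·log₂(0.16) = 0.4230
−0.16·log₂(0.16) = 0.4230
−0.13·log₂(0.13) = 0.3826
−0.30·log₂(0.30) = 0.5211
Sum ≈ 2.3821 → 2.382 bits.

2.382 bits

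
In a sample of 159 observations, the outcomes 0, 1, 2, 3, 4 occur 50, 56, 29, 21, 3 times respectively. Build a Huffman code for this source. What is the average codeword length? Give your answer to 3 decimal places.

2.132 bits/symbol

Probabilities are the counts divided by 159.
Repeatedly combine the two least-probable nodes; the expected code length is the sum of the merged weights.
merge 1/53 + 7/53 → 8/53
merge 8/53 + 29/159 → 1/3
merge 50/159 + 1/3 → 103/159
merge 56/159 + 103/159 → 1
L = 8/53 + 1/3 + 103/159 + 1 = 113/53 ≈ 2.132 bits/symbol.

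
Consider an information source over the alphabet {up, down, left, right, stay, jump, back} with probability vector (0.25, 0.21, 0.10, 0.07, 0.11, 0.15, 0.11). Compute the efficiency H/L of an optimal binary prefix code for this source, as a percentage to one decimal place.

99.1%

Entropy H = −Σ p log₂ p ≈ 2.6847 bits.
Huffman merges: 7/100+1/10→17/100; 11/100+11/100→11/50; 3/20+17/100→8/25; 21/100+11/50→43/100; 1/4+8/25→57/100; 43/100+57/100→1. L = 271/100 ≈ 2.7100.
Efficiency = H/L = 2.6847/2.7100 = 99.1%.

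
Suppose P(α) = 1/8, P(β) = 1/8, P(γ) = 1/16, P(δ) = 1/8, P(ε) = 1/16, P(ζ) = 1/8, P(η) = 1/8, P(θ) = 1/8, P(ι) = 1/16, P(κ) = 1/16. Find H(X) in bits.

Each probability is a power of 1/2, so log₂(1/p) is an integer.
H = Σ p·log₂(1/p) = 1/8·3 + 1/8·3 + 1/16·4 + 1/8·3 + 1/16·4 + 1/8·3 + 1/8·3 + 1/8·3 + 1/16·4 + 1/16·4 = 3.25 bits.

3.25 bits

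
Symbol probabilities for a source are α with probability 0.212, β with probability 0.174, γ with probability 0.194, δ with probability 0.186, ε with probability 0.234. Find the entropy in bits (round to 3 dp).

2.314 bits

H = −Σ pᵢ log₂ pᵢ.
−0.212·log₂(0.212) = 0.4744
−0.174·log₂(0.174) = 0.4390
−0.194·log₂(0.194) = 0.4590
−0.186·log₂(0.186) = 0.4514
−0.234·log₂(0.234) = 0.4903
Sum ≈ 2.3141 → 2.314 bits.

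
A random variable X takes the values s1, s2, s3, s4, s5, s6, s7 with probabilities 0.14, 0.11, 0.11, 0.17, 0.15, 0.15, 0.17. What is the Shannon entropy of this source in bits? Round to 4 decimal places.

H = −Σ pᵢ log₂ pᵢ.
−0.14·log₂(0.14) = 0.3971
−0.11·log₂(0.11) = 0.3503
−0.11·log₂(0.11) = 0.3503
−0.17·log₂(0.17) = 0.4346
−0.15·log₂(0.15) = 0.4105
−0.15·log₂(0.15) = 0.4105
−0.17·log₂(0.17) = 0.4346
Sum ≈ 2.7879 → 2.7879 bits.

2.7879 bits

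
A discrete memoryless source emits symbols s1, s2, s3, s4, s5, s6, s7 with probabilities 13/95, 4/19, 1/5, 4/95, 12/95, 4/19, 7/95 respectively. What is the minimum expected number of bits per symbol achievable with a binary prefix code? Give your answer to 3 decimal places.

Repeatedly combine the two least-probable nodes; the expected code length is the sum of the merged weights.
merge 4/95 + 7/95 → 11/95
merge 11/95 + 12/95 → 23/95
merge 13/95 + 1/5 → 32/95
merge 4/19 + 4/19 → 8/19
merge 23/95 + 32/95 → 11/19
merge 8/19 + 11/19 → 1
L = 11/95 + 23/95 + 32/95 + 8/19 + 11/19 + 1 = 256/95 ≈ 2.695 bits/symbol.

2.695 bits/symbol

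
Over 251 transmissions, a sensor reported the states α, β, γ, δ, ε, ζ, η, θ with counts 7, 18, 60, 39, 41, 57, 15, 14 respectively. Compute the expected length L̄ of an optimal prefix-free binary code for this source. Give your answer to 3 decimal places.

Probabilities are the counts divided by 251.
Repeatedly combine the two least-probable nodes; the expected code length is the sum of the merged weights.
merge 7/251 + 14/251 → 21/251
merge 15/251 + 18/251 → 33/251
merge 21/251 + 33/251 → 54/251
merge 39/251 + 41/251 → 80/251
merge 54/251 + 57/251 → 111/251
merge 60/251 + 80/251 → 140/251
merge 111/251 + 140/251 → 1
L = 21/251 + 33/251 + 54/251 + 80/251 + 111/251 + 140/251 + 1 = 690/251 ≈ 2.749 bits/symbol.

2.749 bits/symbol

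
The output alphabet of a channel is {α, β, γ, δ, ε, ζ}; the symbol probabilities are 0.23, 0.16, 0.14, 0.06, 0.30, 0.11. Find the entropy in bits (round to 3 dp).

2.423 bits

H = −Σ pᵢ log₂ pᵢ.
−0.23·log₂(0.23) = 0.4877
−0.16·log₂(0.16) = 0.4230
−0.14·log₂(0.14) = 0.3971
−0.06·log₂(0.06) = 0.2435
−0.30·log₂(0.30) = 0.5211
−0.11·log₂(0.11) = 0.3503
Sum ≈ 2.4227 → 2.423 bits.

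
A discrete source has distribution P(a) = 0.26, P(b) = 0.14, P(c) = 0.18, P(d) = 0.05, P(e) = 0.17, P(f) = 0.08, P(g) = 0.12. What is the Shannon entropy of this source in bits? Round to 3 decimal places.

H = −Σ pᵢ log₂ pᵢ.
−0.26·log₂(0.26) = 0.5053
−0.14·log₂(0.14) = 0.3971
−0.18·log₂(0.18) = 0.4453
−0.05·log₂(0.05) = 0.2161
−0.17·log₂(0.17) = 0.4346
−0.08·log₂(0.08) = 0.2915
−0.12·log₂(0.12) = 0.3671
Sum ≈ 2.6570 → 2.657 bits.

2.657 bits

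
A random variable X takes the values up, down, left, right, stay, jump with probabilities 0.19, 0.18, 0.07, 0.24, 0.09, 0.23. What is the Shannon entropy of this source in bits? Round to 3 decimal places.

2.464 bits

H = −Σ pᵢ log₂ pᵢ.
−0.19·log₂(0.19) = 0.4552
−0.18·log₂(0.18) = 0.4453
−0.07·log₂(0.07) = 0.2686
−0.24·log₂(0.24) = 0.4941
−0.09·log₂(0.09) = 0.3127
−0.23·log₂(0.23) = 0.4877
Sum ≈ 2.4635 → 2.464 bits.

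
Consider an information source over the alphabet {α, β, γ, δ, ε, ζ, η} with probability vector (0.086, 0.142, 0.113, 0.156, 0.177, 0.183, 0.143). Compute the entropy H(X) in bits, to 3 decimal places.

2.770 bits

H = −Σ pᵢ log₂ pᵢ.
−0.086·log₂(0.086) = 0.3044
−0.142·log₂(0.142) = 0.3999
−0.113·log₂(0.113) = 0.3555
−0.156·log₂(0.156) = 0.4181
−0.177·log₂(0.177) = 0.4422
−0.183·log₂(0.183) = 0.4484
−0.143·log₂(0.143) = 0.4012
Sum ≈ 2.7697 → 2.770 bits.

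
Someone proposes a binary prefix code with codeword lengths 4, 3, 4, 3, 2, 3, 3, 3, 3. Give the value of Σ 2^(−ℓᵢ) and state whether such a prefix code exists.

1.125; no

With common denominator 2^4 = 16: Σ 2^(−ℓᵢ) = 1/16 + 2/16 + 1/16 + 2/16 + 4/16 + 2/16 + 2/16 + 2/16 + 2/16 = 18/16 = 1.125.
Kraft's inequality requires Σ ≤ 1; here Σ = 1.125 > 1, so no such prefix code exists.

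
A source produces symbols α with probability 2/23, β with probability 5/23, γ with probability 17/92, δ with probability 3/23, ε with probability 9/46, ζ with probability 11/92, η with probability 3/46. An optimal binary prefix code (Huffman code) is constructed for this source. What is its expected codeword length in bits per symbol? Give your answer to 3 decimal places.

Repeatedly combine the two least-probable nodes; the expected code length is the sum of the merged weights.
merge 3/46 + 2/23 → 7/46
merge 11/92 + 3/23 → 1/4
merge 7/46 + 17/92 → 31/92
merge 9/46 + 5/23 → 19/46
merge 1/4 + 31/92 → 27/46
merge 19/46 + 27/46 → 1
L = 7/46 + 1/4 + 31/92 + 19/46 + 27/46 + 1 = 63/23 ≈ 2.739 bits/symbol.

2.739 bits/symbol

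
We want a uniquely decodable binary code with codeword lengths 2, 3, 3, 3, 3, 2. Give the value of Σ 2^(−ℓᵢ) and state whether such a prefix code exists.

1; yes

With common denominator 2^3 = 8: Σ 2^(−ℓᵢ) = 2/8 + 1/8 + 1/8 + 1/8 + 1/8 + 2/8 = 8/8 = 1.
Kraft's inequality requires Σ ≤ 1; here Σ = 1 ≤ 1, so such a prefix code exists.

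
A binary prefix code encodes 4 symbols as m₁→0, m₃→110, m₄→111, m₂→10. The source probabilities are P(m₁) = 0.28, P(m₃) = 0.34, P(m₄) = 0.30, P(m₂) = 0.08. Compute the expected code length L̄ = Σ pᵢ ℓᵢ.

L̄ = Σ pᵢ·ℓᵢ = 0.28·1 + 0.34·3 + 0.30·3 + 0.08·2 = 2.36 bits/symbol.

2.36 bits/symbol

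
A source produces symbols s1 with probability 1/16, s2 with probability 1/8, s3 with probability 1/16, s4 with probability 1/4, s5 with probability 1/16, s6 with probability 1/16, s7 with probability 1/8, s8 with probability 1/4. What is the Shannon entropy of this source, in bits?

2.75 bits

Each probability is a power of 1/2, so log₂(1/p) is an integer.
H = Σ p·log₂(1/p) = 1/16·4 + 1/8·3 + 1/16·4 + 1/4·2 + 1/16·4 + 1/16·4 + 1/8·3 + 1/4·2 = 2.75 bits.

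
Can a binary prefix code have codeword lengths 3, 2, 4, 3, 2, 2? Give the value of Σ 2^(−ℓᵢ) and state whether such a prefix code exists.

1.0625; no

With common denominator 2^4 = 16: Σ 2^(−ℓᵢ) = 2/16 + 4/16 + 1/16 + 2/16 + 4/16 + 4/16 = 17/16 = 1.0625.
Kraft's inequality requires Σ ≤ 1; here Σ = 1.0625 > 1, so no such prefix code exists.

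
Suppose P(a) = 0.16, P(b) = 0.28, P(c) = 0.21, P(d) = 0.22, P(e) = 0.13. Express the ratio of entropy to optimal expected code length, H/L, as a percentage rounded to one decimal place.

99.3%

Entropy H = −Σ p log₂ p ≈ 2.2733 bits.
Huffman merges: 13/100+4/25→29/100; 21/100+11/50→43/100; 7/25+29/100→57/100; 43/100+57/100→1. L = 229/100 ≈ 2.2900.
Efficiency = H/L = 2.2733/2.2900 = 99.3%.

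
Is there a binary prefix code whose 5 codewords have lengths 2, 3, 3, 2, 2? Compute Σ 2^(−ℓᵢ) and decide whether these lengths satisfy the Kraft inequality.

1; yes

With common denominator 2^3 = 8: Σ 2^(−ℓᵢ) = 2/8 + 1/8 + 1/8 + 2/8 + 2/8 = 8/8 = 1.
Kraft's inequality requires Σ ≤ 1; here Σ = 1 ≤ 1, so such a prefix code exists.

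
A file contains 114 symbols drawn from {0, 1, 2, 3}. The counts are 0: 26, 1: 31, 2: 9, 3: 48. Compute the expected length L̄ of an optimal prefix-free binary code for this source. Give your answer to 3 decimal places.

Probabilities are the counts divided by 114.
Repeatedly combine the two least-probable nodes; the expected code length is the sum of the merged weights.
merge 3/38 + 13/57 → 35/114
merge 31/114 + 35/114 → 11/19
merge 8/19 + 11/19 → 1
L = 35/114 + 11/19 + 1 = 215/114 ≈ 1.886 bits/symbol.

1.886 bits/symbol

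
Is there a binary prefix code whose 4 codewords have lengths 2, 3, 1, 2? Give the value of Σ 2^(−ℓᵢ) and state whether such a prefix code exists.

1.125; no

With common denominator 2^3 = 8: Σ 2^(−ℓᵢ) = 2/8 + 1/8 + 4/8 + 2/8 = 9/8 = 1.125.
Kraft's inequality requires Σ ≤ 1; here Σ = 1.125 > 1, so no such prefix code exists.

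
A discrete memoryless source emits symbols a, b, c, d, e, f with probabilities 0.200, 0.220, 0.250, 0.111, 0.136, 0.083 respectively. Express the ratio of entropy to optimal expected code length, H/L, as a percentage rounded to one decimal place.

98.5%

Entropy H = −Σ p log₂ p ≈ 2.4865 bits.
Huffman merges: 83/1000+111/1000→97/500; 17/125+97/500→33/100; 1/5+11/50→21/50; 1/4+33/100→29/50; 21/50+29/50→1. L = 631/250 ≈ 2.5240.
Efficiency = H/L = 2.4865/2.5240 = 98.5%.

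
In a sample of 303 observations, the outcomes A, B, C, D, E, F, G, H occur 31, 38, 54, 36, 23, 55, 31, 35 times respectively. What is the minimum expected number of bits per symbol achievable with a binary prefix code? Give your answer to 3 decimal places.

2.997 bits/symbol

Probabilities are the counts divided by 303.
Repeatedly combine the two least-probable nodes; the expected code length is the sum of the merged weights.
merge 23/303 + 31/303 → 18/101
merge 31/303 + 35/303 → 22/101
merge 12/101 + 38/303 → 74/303
merge 18/101 + 18/101 → 36/101
merge 55/303 + 22/101 → 121/303
merge 74/303 + 36/101 → 182/303
merge 121/303 + 182/303 → 1
L = 18/101 + 22/101 + 74/303 + 36/101 + 121/303 + 182/303 + 1 = 908/303 ≈ 2.997 bits/symbol.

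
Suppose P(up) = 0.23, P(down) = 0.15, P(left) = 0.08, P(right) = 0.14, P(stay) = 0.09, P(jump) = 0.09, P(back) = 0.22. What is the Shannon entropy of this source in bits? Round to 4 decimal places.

H = −Σ pᵢ log₂ pᵢ.
−0.23·log₂(0.23) = 0.4877
−0.15·log₂(0.15) = 0.4105
−0.08·log₂(0.08) = 0.2915
−0.14·log₂(0.14) = 0.3971
−0.09·log₂(0.09) = 0.3127
−0.09·log₂(0.09) = 0.3127
−0.22·log₂(0.22) = 0.4806
Sum ≈ 2.6927 → 2.6927 bits.

2.6927 bits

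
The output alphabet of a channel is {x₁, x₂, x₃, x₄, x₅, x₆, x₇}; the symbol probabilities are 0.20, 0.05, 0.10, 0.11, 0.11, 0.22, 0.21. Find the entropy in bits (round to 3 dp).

H = −Σ pᵢ log₂ pᵢ.
−0.20·log₂(0.20) = 0.4644
−0.05·log₂(0.05) = 0.2161
−0.10·log₂(0.10) = 0.3322
−0.11·log₂(0.11) = 0.3503
−0.11·log₂(0.11) = 0.3503
−0.22·log₂(0.22) = 0.4806
−0.21·log₂(0.21) = 0.4728
Sum ≈ 2.6666 → 2.667 bits.

2.667 bits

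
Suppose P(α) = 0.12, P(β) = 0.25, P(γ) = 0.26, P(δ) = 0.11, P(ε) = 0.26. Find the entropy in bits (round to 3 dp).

H = −Σ pᵢ log₂ pᵢ.
−0.12·log₂(0.12) = 0.3671
−0.25·log₂(0.25) = 0.5000
−0.26·log₂(0.26) = 0.5053
−0.11·log₂(0.11) = 0.3503
−0.26·log₂(0.26) = 0.5053
Sum ≈ 2.2279 → 2.228 bits.

2.228 bits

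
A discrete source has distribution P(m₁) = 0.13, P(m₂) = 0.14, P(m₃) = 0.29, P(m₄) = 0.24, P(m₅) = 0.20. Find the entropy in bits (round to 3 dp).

2.256 bits

H = −Σ pᵢ log₂ pᵢ.
−0.13·log₂(0.13) = 0.3826
−0.14·log₂(0.14) = 0.3971
−0.29·log₂(0.29) = 0.5179
−0.24·log₂(0.24) = 0.4941
−0.20·log₂(0.20) = 0.4644
Sum ≈ 2.2562 → 2.256 bits.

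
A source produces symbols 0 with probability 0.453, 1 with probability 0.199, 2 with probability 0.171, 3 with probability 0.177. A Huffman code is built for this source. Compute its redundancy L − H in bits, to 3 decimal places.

Entropy H = −Σ p log₂ p ≈ 1.8589 bits.
Huffman merges: 171/1000+177/1000→87/250; 199/1000+87/250→547/1000; 453/1000+547/1000→1. L = 379/200 ≈ 1.8950.
L − H = 1.8950 − 1.8589 = 0.036 bits.

0.036 bits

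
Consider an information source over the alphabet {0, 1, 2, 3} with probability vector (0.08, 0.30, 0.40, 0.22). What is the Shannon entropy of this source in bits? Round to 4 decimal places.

H = −Σ pᵢ log₂ pᵢ.
−0.08·log₂(0.08) = 0.2915
−0.30·log₂(0.30) = 0.5211
−0.40·log₂(0.40) = 0.5288
−0.22·log₂(0.22) = 0.4806
Sum ≈ 1.8219 → 1.8219 bits.

1.8219 bits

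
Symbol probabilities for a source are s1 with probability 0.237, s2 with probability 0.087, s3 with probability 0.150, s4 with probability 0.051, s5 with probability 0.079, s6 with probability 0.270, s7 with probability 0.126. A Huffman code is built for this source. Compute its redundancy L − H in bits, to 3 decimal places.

0.019 bits

Entropy H = −Σ p log₂ p ≈ 2.6041 bits.
Huffman merges: 51/1000+79/1000→13/100; 87/1000+63/500→213/1000; 13/100+3/20→7/25; 213/1000+237/1000→9/20; 27/100+7/25→11/20; 9/20+11/20→1. L = 2623/1000 ≈ 2.6230.
L − H = 2.6230 − 2.6041 = 0.019 bits.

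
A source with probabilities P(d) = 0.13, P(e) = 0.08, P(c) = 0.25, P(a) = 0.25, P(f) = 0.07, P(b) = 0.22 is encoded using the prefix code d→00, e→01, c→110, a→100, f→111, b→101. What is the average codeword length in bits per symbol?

L̄ = Σ pᵢ·ℓᵢ = 0.13·2 + 0.08·2 + 0.25·3 + 0.25·3 + 0.07·3 + 0.22·3 = 2.79 bits/symbol.

2.79 bits/symbol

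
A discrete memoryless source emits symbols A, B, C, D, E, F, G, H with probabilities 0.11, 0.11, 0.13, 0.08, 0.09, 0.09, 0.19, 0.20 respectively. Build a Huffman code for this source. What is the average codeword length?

2.97 bits/symbol

Repeatedly combine the two least-probable nodes; the expected code length is the sum of the merged weights.
merge 2/25 + 9/100 → 17/100
merge 9/100 + 11/100 → 1/5
merge 11/100 + 13/100 → 6/25
merge 17/100 + 19/100 → 9/25
merge 1/5 + 1/5 → 2/5
merge 6/25 + 9/25 → 3/5
merge 2/5 + 3/5 → 1
L = 17/100 + 1/5 + 6/25 + 9/25 + 2/5 + 3/5 + 1 = 297/100 = 2.97 bits/symbol.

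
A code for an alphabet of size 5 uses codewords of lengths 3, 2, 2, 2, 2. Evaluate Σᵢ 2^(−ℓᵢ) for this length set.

With common denominator 2^3 = 8: Σ 2^(−ℓᵢ) = 1/8 + 2/8 + 2/8 + 2/8 + 2/8 = 9/8 = 1.125.

1.125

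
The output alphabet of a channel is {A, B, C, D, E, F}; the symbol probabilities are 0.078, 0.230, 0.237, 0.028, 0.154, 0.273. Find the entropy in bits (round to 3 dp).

2.338 bits

H = −Σ pᵢ log₂ pᵢ.
−0.078·log₂(0.078) = 0.2871
−0.230·log₂(0.230) = 0.4877
−0.237·log₂(0.237) = 0.4923
−0.028·log₂(0.028) = 0.1444
−0.154·log₂(0.154) = 0.4156
−0.273·log₂(0.273) = 0.5113
Sum ≈ 2.3384 → 2.338 bits.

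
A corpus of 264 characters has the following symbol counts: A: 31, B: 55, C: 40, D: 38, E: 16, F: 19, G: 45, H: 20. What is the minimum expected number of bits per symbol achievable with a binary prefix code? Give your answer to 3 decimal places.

2.924 bits/symbol

Probabilities are the counts divided by 264.
Repeatedly combine the two least-probable nodes; the expected code length is the sum of the merged weights.
merge 2/33 + 19/264 → 35/264
merge 5/66 + 31/264 → 17/88
merge 35/264 + 19/132 → 73/264
merge 5/33 + 15/88 → 85/264
merge 17/88 + 5/24 → 53/132
merge 73/264 + 85/264 → 79/132
merge 53/132 + 79/132 → 1
L = 35/264 + 17/88 + 73/264 + 85/264 + 53/132 + 79/132 + 1 = 193/66 ≈ 2.924 bits/symbol.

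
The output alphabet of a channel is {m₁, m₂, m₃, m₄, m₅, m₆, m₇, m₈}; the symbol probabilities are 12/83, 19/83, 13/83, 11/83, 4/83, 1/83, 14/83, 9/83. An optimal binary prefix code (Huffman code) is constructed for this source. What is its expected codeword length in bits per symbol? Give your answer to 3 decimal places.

Repeatedly combine the two least-probable nodes; the expected code length is the sum of the merged weights.
merge 1/83 + 4/83 → 5/83
merge 5/83 + 9/83 → 14/83
merge 11/83 + 12/83 → 23/83
merge 13/83 + 14/83 → 27/83
merge 14/83 + 19/83 → 33/83
merge 23/83 + 27/83 → 50/83
merge 33/83 + 50/83 → 1
L = 5/83 + 14/83 + 23/83 + 27/83 + 33/83 + 50/83 + 1 = 235/83 ≈ 2.831 bits/symbol.

2.831 bits/symbol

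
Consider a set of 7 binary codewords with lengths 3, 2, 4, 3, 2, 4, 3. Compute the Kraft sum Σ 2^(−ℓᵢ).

With common denominator 2^4 = 16: Σ 2^(−ℓᵢ) = 2/16 + 4/16 + 1/16 + 2/16 + 4/16 + 1/16 + 2/16 = 16/16 = 1.

1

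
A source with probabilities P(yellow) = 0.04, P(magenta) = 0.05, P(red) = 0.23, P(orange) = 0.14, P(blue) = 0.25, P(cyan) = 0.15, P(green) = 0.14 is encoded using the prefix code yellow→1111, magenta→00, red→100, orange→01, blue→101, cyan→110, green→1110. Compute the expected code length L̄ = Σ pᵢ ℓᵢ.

2.99 bits/symbol

L̄ = Σ pᵢ·ℓᵢ = 0.04·4 + 0.05·2 + 0.23·3 + 0.14·2 + 0.25·3 + 0.15·3 + 0.14·4 = 2.99 bits/symbol.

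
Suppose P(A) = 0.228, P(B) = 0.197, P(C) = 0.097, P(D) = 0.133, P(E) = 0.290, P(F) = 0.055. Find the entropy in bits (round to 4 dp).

2.4096 bits

H = −Σ pᵢ log₂ pᵢ.
−0.228·log₂(0.228) = 0.4863
−0.197·log₂(0.197) = 0.4617
−0.097·log₂(0.097) = 0.3265
−0.133·log₂(0.133) = 0.3871
−0.290·log₂(0.290) = 0.5179
−0.055·log₂(0.055) = 0.2301
Sum ≈ 2.4096 → 2.4096 bits.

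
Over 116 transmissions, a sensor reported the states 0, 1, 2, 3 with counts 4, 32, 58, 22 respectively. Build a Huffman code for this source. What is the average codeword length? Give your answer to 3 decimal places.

1.724 bits/symbol

Probabilities are the counts divided by 116.
Repeatedly combine the two least-probable nodes; the expected code length is the sum of the merged weights.
merge 1/29 + 11/58 → 13/58
merge 13/58 + 8/29 → 1/2
merge 1/2 + 1/2 → 1
L = 13/58 + 1/2 + 1 = 50/29 ≈ 1.724 bits/symbol.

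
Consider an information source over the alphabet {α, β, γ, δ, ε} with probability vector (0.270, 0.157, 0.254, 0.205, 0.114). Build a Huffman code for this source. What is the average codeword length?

Repeatedly combine the two least-probable nodes; the expected code length is the sum of the merged weights.
merge 57/500 + 157/1000 → 271/1000
merge 41/200 + 127/500 → 459/1000
merge 27/100 + 271/1000 → 541/1000
merge 459/1000 + 541/1000 → 1
L = 271/1000 + 459/1000 + 541/1000 + 1 = 2271/1000 = 2.271 bits/symbol.

2.271 bits/symbol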